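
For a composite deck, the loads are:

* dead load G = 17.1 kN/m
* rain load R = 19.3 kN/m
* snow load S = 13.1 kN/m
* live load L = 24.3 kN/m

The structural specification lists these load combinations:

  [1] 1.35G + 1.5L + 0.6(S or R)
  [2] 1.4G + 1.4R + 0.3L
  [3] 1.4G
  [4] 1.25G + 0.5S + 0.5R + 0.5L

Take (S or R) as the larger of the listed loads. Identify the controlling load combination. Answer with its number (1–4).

Combination 1

(S or R) → R = 19.3 kN/m.
[1] 1.35(17.1) + 1.5(24.3) + 0.6(19.3) = 23.09 + 36.45 + 11.58 = 71.12
[2] 1.4(17.1) + 1.4(19.3) + 0.3(24.3) = 23.94 + 27.02 + 7.29 = 58.25
[3] 1.4(17.1) = 23.94
[4] 1.25(17.1) + 0.5(13.1) + 0.5(19.3) + 0.5(24.3) = 21.38 + 6.55 + 9.65 + 12.15 = 49.73
The largest value is 71.12 kN/m from combination 1.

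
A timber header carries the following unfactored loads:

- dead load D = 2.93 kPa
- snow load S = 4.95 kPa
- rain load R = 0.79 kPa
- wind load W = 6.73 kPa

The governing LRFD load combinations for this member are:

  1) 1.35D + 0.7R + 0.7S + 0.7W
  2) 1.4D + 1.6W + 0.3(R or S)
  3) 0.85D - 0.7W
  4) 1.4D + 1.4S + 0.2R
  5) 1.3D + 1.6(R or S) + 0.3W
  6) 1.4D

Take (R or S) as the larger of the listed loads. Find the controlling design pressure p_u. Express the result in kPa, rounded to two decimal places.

16.36 kPa

(R or S) → S = 4.95 kPa.
1) 1.35(2.93) + 0.7(0.79) + 0.7(4.95) + 0.7(6.73) = 12.68
2) 1.4(2.93) + 1.6(6.73) + 0.3(4.95) = 4.10 + 10.77 + 1.49 = 16.36
3) 0.85(2.93) - 0.7(6.73) = 2.49 - 4.71 = -2.22
4) 1.4(2.93) + 1.4(4.95) + 0.2(0.79) = 4.10 + 6.93 + 0.16 = 11.19
5) 1.3(2.93) + 1.6(4.95) + 0.3(6.73) = 3.81 + 7.92 + 2.02 = 13.75
6) 1.4(2.93) = 4.10
The controlling combination is 2, giving 16.36 kPa.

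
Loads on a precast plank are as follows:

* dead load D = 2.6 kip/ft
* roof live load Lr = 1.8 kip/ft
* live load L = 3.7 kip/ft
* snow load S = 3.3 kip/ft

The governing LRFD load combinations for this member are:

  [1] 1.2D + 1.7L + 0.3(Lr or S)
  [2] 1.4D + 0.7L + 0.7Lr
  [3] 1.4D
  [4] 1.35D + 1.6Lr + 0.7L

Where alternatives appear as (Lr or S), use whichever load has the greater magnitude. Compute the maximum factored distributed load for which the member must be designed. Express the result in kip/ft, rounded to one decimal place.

(Lr or S) → S = 3.3 kip/ft.
[1] 1.2(2.6) + 1.7(3.7) + 0.3(3.3) = 3.1 + 6.3 + 1.0 = 10.4
[2] 1.4(2.6) + 0.7(3.7) + 0.7(1.8) = 3.6 + 2.6 + 1.3 = 7.5
[3] 1.4(2.6) = 3.6
[4] 1.35(2.6) + 1.6(1.8) + 0.7(3.7) = 3.5 + 2.9 + 2.6 = 9.0
The controlling combination is 1, giving 10.4 kip/ft.

10.4 kip/ft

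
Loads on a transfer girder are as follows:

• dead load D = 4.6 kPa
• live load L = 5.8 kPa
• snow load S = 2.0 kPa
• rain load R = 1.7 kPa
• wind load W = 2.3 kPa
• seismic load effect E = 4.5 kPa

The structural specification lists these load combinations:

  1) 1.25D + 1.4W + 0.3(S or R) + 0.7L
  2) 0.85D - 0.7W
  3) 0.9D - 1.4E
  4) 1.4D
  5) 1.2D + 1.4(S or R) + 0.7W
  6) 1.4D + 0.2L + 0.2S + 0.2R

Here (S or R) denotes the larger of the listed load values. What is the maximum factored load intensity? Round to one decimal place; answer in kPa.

13.6 kPa

(S or R) → S = 2.0 kPa.
1) 1.25(4.6) + 1.4(2.3) + 0.3(2.0) + 0.7(5.8) = 13.6
2) 0.85(4.6) - 0.7(2.3) = 3.9 - 1.6 = 2.3
3) 0.9(4.6) - 1.4(4.5) = 4.1 - 6.3 = -2.2
4) 1.4(4.6) = 6.4
5) 1.2(4.6) + 1.4(2.0) + 0.7(2.3) = 5.5 + 2.8 + 1.6 = 9.9
6) 1.4(4.6) + 0.2(5.8) + 0.2(2.0) + 0.2(1.7) = 6.4 + 1.2 + 0.4 + 0.3 = 8.3
The controlling combination is 1, giving 13.6 kPa.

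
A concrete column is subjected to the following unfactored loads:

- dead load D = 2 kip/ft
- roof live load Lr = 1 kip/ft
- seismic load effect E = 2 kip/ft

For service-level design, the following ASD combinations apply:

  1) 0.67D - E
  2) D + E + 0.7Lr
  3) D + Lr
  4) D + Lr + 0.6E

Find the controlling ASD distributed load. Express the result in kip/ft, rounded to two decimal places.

1) 0.67(2) - 1.0(2) = 1.34 - 2.00 = -0.66
2) 1.0(2) + 1.0(2) + 0.7(1) = 2.00 + 2.00 + 0.70 = 4.70
3) 1.0(2) + 1.0(1) = 2.00 + 1.00 = 3.00
4) 1.0(2) + 1.0(1) + 0.6(2) = 2.00 + 1.00 + 1.20 = 4.20
The controlling combination is 2, giving 4.70 kip/ft.

4.70 kip/ft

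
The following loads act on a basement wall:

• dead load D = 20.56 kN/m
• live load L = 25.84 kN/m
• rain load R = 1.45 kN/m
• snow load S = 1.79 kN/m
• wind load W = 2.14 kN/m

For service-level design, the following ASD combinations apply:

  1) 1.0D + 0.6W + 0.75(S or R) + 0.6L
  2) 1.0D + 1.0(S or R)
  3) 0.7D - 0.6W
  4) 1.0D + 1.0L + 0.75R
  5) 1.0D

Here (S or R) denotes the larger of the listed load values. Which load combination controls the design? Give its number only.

Combination 4

(S or R) → S = 1.79 kN/m.
1) 1.0(20.56) + 0.6(2.14) + 0.75(1.79) + 0.6(25.84) = 38.69
2) 1.0(20.56) + 1.0(1.79) = 20.56 + 1.79 = 22.35
3) 0.7(20.56) - 0.6(2.14) = 14.39 - 1.28 = 13.11
4) 1.0(20.56) + 1.0(25.84) + 0.75(1.45) = 20.56 + 25.84 + 1.09 = 47.49
5) 1.0(20.56) = 20.56
The largest value is 47.49 kN/m from combination 4.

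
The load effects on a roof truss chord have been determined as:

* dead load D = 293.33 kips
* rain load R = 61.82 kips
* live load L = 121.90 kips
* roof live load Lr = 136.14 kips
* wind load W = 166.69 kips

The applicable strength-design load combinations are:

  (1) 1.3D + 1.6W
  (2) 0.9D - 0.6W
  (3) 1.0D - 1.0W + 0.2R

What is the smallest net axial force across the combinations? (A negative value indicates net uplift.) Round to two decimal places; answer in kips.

139.00 kips

(1) 1.3(293.33) + 1.6(166.69) = 648.03
(2) 0.9(293.33) - 0.6(166.69) = 163.98
(3) 1.0(293.33) - 1.0(166.69) + 0.2(61.82) = 139.00
Combination 3 gives the minimum: 139.00 kips.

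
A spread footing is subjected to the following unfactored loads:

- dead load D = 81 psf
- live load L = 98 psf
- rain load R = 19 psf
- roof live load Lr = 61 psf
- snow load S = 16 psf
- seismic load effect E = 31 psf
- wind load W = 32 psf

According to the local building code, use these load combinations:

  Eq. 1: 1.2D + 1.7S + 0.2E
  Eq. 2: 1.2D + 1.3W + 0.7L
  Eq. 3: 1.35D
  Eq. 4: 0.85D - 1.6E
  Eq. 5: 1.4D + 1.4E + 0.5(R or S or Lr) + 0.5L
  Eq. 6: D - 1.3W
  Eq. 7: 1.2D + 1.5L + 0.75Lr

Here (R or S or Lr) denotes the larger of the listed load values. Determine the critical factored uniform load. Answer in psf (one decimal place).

290.0 psf

(R or S or Lr) → Lr = 61 psf.
Eq. 1: 1.2(81) + 1.7(16) + 0.2(31) = 97.2 + 27.2 + 6.2 = 130.6
Eq. 2: 1.2(81) + 1.3(32) + 0.7(98) = 97.2 + 41.6 + 68.6 = 207.4
Eq. 3: 1.35(81) = 109.4
Eq. 4: 0.85(81) - 1.6(31) = 68.9 - 49.6 = 19.3
Eq. 5: 1.4(81) + 1.4(31) + 0.5(61) + 0.5(98) = 113.4 + 43.4 + 30.5 + 49.0 = 236.3
Eq. 6: 1.0(81) - 1.3(32) = 81.0 - 41.6 = 39.4
Eq. 7: 1.2(81) + 1.5(98) + 0.75(61) = 97.2 + 147.0 + 45.8 = 290.0
The controlling combination is 7, giving 290.0 psf.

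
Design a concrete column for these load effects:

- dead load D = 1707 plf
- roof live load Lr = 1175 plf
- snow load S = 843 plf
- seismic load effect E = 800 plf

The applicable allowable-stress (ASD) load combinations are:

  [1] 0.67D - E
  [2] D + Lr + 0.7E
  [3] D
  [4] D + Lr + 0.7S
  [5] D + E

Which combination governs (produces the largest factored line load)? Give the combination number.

[1] 0.67(1707) - 1.0(800) = 1143.69 - 800.00 = 343.69
[2] 1.0(1707) + 1.0(1175) + 0.7(800) = 1707.00 + 1175.00 + 560.00 = 3442.00
[3] 1.0(1707) = 1707.00
[4] 1.0(1707) + 1.0(1175) + 0.7(843) = 1707.00 + 1175.00 + 590.10 = 3472.10
[5] 1.0(1707) + 1.0(800) = 1707.00 + 800.00 = 2507.00
The largest value is 3472.10 plf from combination 4.

Combination 4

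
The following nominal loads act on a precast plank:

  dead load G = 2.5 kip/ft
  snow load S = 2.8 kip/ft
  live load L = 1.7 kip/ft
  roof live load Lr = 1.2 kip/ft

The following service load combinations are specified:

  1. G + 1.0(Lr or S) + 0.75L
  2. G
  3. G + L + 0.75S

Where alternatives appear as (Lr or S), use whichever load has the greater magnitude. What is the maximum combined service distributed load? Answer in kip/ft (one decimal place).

6.6 kip/ft

(Lr or S) → S = 2.8 kip/ft.
1. 1.0(2.5) + 1.0(2.8) + 0.75(1.7) = 2.5 + 2.8 + 1.3 = 6.6
2. 1.0(2.5) = 2.5
3. 1.0(2.5) + 1.0(1.7) + 0.75(2.8) = 2.5 + 1.7 + 2.1 = 6.3
Maximum is from combination 1.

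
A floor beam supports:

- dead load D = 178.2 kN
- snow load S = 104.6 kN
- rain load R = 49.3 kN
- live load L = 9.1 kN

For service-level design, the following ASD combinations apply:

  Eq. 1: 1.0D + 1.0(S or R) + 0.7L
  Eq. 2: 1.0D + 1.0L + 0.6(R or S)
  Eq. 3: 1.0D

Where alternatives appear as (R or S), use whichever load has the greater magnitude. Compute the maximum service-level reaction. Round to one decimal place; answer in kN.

(S or R) → S = 104.6 kN; (R or S) → S = 104.6 kN.
Eq. 1: 1.0(178.2) + 1.0(104.6) + 0.7(9.1) = 178.2 + 104.6 + 6.4 = 289.2
Eq. 2: 1.0(178.2) + 1.0(9.1) + 0.6(104.6) = 178.2 + 9.1 + 62.8 = 250.1
Eq. 3: 1.0(178.2) = 178.2
Maximum is from combination 1.

289.2 kN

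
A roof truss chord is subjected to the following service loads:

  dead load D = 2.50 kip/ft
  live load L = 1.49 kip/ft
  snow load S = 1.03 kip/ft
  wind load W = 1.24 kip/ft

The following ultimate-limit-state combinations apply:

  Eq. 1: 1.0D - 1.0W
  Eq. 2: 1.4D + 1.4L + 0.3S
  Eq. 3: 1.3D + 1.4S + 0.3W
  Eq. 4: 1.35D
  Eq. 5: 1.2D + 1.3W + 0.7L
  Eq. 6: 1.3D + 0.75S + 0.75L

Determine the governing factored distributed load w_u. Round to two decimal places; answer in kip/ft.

5.90 kip/ft

Eq. 1: 1.0(2.50) - 1.0(1.24) = 2.50 - 1.24 = 1.26
Eq. 2: 1.4(2.50) + 1.4(1.49) + 0.3(1.03) = 3.50 + 2.09 + 0.31 = 5.90
Eq. 3: 1.3(2.50) + 1.4(1.03) + 0.3(1.24) = 3.25 + 1.44 + 0.37 = 5.06
Eq. 4: 1.35(2.50) = 3.38
Eq. 5: 1.2(2.50) + 1.3(1.24) + 0.7(1.49) = 5.66
Eq. 6: 1.3(2.50) + 0.75(1.03) + 0.75(1.49) = 3.25 + 0.77 + 1.12 = 5.14
Combination 2 governs: w_u = 5.90 kip/ft.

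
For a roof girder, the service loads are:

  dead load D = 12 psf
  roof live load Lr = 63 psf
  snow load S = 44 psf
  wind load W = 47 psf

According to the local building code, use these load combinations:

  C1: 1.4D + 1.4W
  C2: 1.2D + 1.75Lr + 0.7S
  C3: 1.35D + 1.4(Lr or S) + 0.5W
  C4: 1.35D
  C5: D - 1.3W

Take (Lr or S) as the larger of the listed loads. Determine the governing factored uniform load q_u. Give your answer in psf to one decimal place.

155.5 psf

(Lr or S) → Lr = 63 psf.
C1: 1.4(12) + 1.4(47) = 82.6
C2: 1.2(12) + 1.75(63) + 0.7(44) = 155.5
C3: 1.35(12) + 1.4(63) + 0.5(47) = 127.9
C4: 1.35(12) = 16.2
C5: 1.0(12) - 1.3(47) = -49.1
Combination 2 governs: q_u = 155.5 psf.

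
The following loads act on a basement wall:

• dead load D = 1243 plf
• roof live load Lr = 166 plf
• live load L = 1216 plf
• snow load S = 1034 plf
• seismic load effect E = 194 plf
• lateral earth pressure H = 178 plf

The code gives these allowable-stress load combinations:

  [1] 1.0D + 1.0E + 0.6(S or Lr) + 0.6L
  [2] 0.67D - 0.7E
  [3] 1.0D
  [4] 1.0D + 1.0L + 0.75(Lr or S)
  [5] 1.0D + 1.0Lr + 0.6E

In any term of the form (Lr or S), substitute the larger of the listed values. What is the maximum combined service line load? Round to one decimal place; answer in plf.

3234.5 plf

(S or Lr) → S = 1034 plf; (Lr or S) → S = 1034 plf.
[1] 1.0(1243) + 1.0(194) + 0.6(1034) + 0.6(1216) = 2787.0
[2] 0.67(1243) - 0.7(194) = 697.0
[3] 1.0(1243) = 1243.0
[4] 1.0(1243) + 1.0(1216) + 0.75(1034) = 3234.5
[5] 1.0(1243) + 1.0(166) + 0.6(194) = 1525.4
The controlling combination is 4, giving 3234.5 plf.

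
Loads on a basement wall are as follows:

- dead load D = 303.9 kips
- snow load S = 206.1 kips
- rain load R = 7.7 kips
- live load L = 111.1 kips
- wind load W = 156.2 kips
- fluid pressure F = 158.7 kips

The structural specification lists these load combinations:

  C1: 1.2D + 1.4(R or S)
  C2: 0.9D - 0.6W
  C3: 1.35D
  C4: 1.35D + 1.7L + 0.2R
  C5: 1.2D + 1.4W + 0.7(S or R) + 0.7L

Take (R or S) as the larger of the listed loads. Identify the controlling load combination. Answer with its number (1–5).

Combination 5

(R or S) → S = 206.1 kips; (S or R) → S = 206.1 kips.
C1: 1.2(303.9) + 1.4(206.1) = 364.68 + 288.54 = 653.22
C2: 0.9(303.9) - 0.6(156.2) = 273.51 - 93.72 = 179.79
C3: 1.35(303.9) = 410.27
C4: 1.35(303.9) + 1.7(111.1) + 0.2(7.7) = 410.27 + 188.87 + 1.54 = 600.68
C5: 1.2(303.9) + 1.4(156.2) + 0.7(206.1) + 0.7(111.1) = 364.68 + 218.68 + 144.27 + 77.77 = 805.40
The largest value is 805.40 kips from combination 5.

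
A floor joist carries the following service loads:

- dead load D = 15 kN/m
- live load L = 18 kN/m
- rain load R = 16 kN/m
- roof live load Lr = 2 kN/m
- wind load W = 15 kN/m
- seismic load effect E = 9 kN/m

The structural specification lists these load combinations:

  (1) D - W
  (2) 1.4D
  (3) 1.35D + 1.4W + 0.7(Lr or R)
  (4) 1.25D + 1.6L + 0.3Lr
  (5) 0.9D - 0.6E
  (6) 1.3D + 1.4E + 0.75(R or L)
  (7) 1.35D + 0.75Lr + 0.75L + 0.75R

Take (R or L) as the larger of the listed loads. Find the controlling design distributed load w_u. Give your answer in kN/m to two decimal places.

(Lr or R) → R = 16 kN/m; (R or L) → L = 18 kN/m.
(1) 1.0(15) - 1.0(15) = 15.00 - 15.00 = 0.00
(2) 1.4(15) = 21.00
(3) 1.35(15) + 1.4(15) + 0.7(16) = 20.25 + 21.00 + 11.20 = 52.45
(4) 1.25(15) + 1.6(18) + 0.3(2) = 18.75 + 28.80 + 0.60 = 48.15
(5) 0.9(15) - 0.6(9) = 13.50 - 5.40 = 8.10
(6) 1.3(15) + 1.4(9) + 0.75(18) = 19.50 + 12.60 + 13.50 = 45.60
(7) 1.35(15) + 0.75(2) + 0.75(18) + 0.75(16) = 20.25 + 1.50 + 13.50 + 12.00 = 47.25
Maximum is from combination 3.

52.45 kN/m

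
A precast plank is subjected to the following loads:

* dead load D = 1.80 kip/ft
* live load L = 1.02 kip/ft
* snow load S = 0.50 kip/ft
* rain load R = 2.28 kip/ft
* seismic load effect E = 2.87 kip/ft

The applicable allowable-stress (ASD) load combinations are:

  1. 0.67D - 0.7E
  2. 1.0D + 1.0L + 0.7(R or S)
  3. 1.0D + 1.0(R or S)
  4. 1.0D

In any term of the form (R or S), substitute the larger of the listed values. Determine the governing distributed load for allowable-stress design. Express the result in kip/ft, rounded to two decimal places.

(R or S) → R = 2.28 kip/ft.
1. 0.67(1.80) - 0.7(2.87) = 1.21 - 2.01 = -0.80
2. 1.0(1.80) + 1.0(1.02) + 0.7(2.28) = 1.80 + 1.02 + 1.60 = 4.42
3. 1.0(1.80) + 1.0(2.28) = 1.80 + 2.28 = 4.08
4. 1.0(1.80) = 1.80
Combination 2 governs: w = 4.42 kip/ft.

4.42 kip/ft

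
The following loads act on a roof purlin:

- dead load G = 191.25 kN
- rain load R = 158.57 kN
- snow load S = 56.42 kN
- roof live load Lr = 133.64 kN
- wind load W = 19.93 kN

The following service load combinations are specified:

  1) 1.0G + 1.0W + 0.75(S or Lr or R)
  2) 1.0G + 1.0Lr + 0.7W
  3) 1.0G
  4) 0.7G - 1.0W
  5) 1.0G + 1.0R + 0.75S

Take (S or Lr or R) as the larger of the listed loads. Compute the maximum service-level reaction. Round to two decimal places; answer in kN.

(S or Lr or R) → R = 158.57 kN.
1) 1.0(191.25) + 1.0(19.93) + 0.75(158.57) = 191.25 + 19.93 + 118.93 = 330.11
2) 1.0(191.25) + 1.0(133.64) + 0.7(19.93) = 191.25 + 133.64 + 13.95 = 338.84
3) 1.0(191.25) = 191.25
4) 0.7(191.25) - 1.0(19.93) = 133.88 - 19.93 = 113.95
5) 1.0(191.25) + 1.0(158.57) + 0.75(56.42) = 191.25 + 158.57 + 42.32 = 392.14
Maximum is from combination 5.

392.14 kN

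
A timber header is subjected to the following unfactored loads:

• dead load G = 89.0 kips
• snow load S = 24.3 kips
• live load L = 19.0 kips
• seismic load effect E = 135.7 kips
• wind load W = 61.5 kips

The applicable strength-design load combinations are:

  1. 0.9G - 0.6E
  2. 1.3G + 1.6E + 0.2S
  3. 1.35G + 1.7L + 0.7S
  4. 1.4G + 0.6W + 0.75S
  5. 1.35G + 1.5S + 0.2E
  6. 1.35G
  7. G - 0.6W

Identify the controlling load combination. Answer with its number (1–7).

1. 0.9(89.0) - 0.6(135.7) = 80.1 - 81.4 = -1.3
2. 1.3(89.0) + 1.6(135.7) + 0.2(24.3) = 115.7 + 217.1 + 4.9 = 337.7
3. 1.35(89.0) + 1.7(19.0) + 0.7(24.3) = 120.2 + 32.3 + 17.0 = 169.5
4. 1.4(89.0) + 0.6(61.5) + 0.75(24.3) = 124.6 + 36.9 + 18.2 = 179.7
5. 1.35(89.0) + 1.5(24.3) + 0.2(135.7) = 183.7
6. 1.35(89.0) = 120.2
7. 1.0(89.0) - 0.6(61.5) = 89.0 - 36.9 = 52.1
The largest value is 337.7 kips from combination 2.

Combination 2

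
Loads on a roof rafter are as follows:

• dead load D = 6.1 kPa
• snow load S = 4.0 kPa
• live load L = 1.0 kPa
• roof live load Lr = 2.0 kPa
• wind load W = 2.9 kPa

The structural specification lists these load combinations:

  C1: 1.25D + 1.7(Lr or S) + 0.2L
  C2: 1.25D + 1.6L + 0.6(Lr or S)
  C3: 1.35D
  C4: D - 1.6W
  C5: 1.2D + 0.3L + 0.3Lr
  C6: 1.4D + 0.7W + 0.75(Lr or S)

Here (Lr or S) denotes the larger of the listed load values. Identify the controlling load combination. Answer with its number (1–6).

(Lr or S) → S = 4.0 kPa.
C1: 1.25(6.1) + 1.7(4.0) + 0.2(1.0) = 7.6 + 6.8 + 0.2 = 14.6
C2: 1.25(6.1) + 1.6(1.0) + 0.6(4.0) = 7.6 + 1.6 + 2.4 = 11.6
C3: 1.35(6.1) = 8.2
C4: 1.0(6.1) - 1.6(2.9) = 6.1 - 4.6 = 1.5
C5: 1.2(6.1) + 0.3(1.0) + 0.3(2.0) = 7.3 + 0.3 + 0.6 = 8.2
C6: 1.4(6.1) + 0.7(2.9) + 0.75(4.0) = 13.6
The largest value is 14.6 kPa from combination 1.

Combination 1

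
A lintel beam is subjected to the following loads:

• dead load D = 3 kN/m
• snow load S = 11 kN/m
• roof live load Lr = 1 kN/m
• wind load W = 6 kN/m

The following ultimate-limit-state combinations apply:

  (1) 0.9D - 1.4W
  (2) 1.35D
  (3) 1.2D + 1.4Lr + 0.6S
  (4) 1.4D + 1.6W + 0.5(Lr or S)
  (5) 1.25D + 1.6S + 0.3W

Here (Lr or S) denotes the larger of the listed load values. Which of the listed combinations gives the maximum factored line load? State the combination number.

(Lr or S) → S = 11 kN/m.
(1) 0.9(3) - 1.4(6) = 2.7 - 8.4 = -5.7
(2) 1.35(3) = 4.1
(3) 1.2(3) + 1.4(1) + 0.6(11) = 3.6 + 1.4 + 6.6 = 11.6
(4) 1.4(3) + 1.6(6) + 0.5(11) = 4.2 + 9.6 + 5.5 = 19.3
(5) 1.25(3) + 1.6(11) + 0.3(6) = 3.8 + 17.6 + 1.8 = 23.2
The largest value is 23.2 kN/m from combination 5.

Combination 5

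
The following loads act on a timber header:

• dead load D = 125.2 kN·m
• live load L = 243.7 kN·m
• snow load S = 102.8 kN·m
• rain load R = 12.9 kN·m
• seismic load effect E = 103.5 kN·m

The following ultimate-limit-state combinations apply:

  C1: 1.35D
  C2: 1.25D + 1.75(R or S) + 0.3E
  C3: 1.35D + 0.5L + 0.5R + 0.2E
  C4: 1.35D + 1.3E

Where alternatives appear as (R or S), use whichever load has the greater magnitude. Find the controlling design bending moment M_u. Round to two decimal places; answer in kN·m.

(R or S) → S = 102.8 kN·m.
C1: 1.35(125.2) = 169.02
C2: 1.25(125.2) + 1.75(102.8) + 0.3(103.5) = 367.45
C3: 1.35(125.2) + 0.5(243.7) + 0.5(12.9) + 0.2(103.5) = 318.02
C4: 1.35(125.2) + 1.3(103.5) = 303.57
The controlling combination is 2, giving 367.45 kN·m.

367.45 kN·m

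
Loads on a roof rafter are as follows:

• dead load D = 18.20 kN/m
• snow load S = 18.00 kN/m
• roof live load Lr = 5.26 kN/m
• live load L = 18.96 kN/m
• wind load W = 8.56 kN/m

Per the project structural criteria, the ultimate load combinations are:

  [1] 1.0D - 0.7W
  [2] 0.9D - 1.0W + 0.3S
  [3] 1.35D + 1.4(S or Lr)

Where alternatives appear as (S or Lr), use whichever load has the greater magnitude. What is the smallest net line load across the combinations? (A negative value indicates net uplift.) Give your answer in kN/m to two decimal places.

(S or Lr) → S = 18.00 kN/m.
[1] 1.0(18.20) - 0.7(8.56) = 18.20 - 5.99 = 12.21
[2] 0.9(18.20) - 1.0(8.56) + 0.3(18.00) = 16.38 - 8.56 + 5.40 = 13.22
[3] 1.35(18.20) + 1.4(18.00) = 24.57 + 25.20 = 49.77
Combination 1 gives the minimum: 12.21 kN/m.

12.21 kN/m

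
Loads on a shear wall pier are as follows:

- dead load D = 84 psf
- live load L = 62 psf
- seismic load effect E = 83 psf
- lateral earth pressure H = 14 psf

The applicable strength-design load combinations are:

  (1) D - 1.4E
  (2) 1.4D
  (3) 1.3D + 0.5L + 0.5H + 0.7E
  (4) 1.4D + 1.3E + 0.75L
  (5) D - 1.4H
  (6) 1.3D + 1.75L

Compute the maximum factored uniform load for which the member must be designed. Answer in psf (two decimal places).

272.00 psf

(1) 1.0(84) - 1.4(83) = -32.20
(2) 1.4(84) = 117.60
(3) 1.3(84) + 0.5(62) + 0.5(14) + 0.7(83) = 205.30
(4) 1.4(84) + 1.3(83) + 0.75(62) = 272.00
(5) 1.0(84) - 1.4(14) = 64.40
(6) 1.3(84) + 1.75(62) = 217.70
The controlling combination is 4, giving 272.00 psf.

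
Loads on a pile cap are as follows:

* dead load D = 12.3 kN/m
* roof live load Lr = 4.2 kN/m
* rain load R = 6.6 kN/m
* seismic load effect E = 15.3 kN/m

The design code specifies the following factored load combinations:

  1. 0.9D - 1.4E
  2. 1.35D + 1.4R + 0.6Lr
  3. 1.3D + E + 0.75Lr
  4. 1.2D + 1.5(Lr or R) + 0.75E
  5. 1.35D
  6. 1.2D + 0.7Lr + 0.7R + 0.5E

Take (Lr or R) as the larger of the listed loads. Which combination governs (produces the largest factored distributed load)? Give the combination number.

Combination 4

(Lr or R) → R = 6.6 kN/m.
1. 0.9(12.3) - 1.4(15.3) = -10.35
2. 1.35(12.3) + 1.4(6.6) + 0.6(4.2) = 28.37
3. 1.3(12.3) + 1.0(15.3) + 0.75(4.2) = 34.44
4. 1.2(12.3) + 1.5(6.6) + 0.75(15.3) = 36.14
5. 1.35(12.3) = 16.61
6. 1.2(12.3) + 0.7(4.2) + 0.7(6.6) + 0.5(15.3) = 29.97
The largest value is 36.14 kN/m from combination 4.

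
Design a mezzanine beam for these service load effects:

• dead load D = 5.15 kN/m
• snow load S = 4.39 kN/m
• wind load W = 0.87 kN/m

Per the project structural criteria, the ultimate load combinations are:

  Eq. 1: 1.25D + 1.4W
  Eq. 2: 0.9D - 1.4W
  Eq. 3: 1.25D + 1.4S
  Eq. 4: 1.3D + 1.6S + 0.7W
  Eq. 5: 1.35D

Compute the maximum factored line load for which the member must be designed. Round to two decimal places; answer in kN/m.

14.33 kN/m

Eq. 1: 1.25(5.15) + 1.4(0.87) = 7.66
Eq. 2: 0.9(5.15) - 1.4(0.87) = 3.42
Eq. 3: 1.25(5.15) + 1.4(4.39) = 12.58
Eq. 4: 1.3(5.15) + 1.6(4.39) + 0.7(0.87) = 14.33
Eq. 5: 1.35(5.15) = 6.95
Combination 4 governs: w_u = 14.33 kN/m.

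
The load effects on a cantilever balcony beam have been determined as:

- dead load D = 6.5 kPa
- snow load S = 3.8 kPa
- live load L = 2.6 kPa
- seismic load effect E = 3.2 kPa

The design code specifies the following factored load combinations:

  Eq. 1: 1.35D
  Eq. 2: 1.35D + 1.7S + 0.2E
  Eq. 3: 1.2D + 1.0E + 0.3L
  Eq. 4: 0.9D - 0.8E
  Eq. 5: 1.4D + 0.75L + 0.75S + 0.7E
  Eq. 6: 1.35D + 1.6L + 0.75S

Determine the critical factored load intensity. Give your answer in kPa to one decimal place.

Eq. 1: 1.35(6.5) = 8.8
Eq. 2: 1.35(6.5) + 1.7(3.8) + 0.2(3.2) = 8.8 + 6.5 + 0.6 = 15.9
Eq. 3: 1.2(6.5) + 1.0(3.2) + 0.3(2.6) = 7.8 + 3.2 + 0.8 = 11.8
Eq. 4: 0.9(6.5) - 0.8(3.2) = 5.9 - 2.6 = 3.3
Eq. 5: 1.4(6.5) + 0.75(2.6) + 0.75(3.8) + 0.7(3.2) = 16.1
Eq. 6: 1.35(6.5) + 1.6(2.6) + 0.75(3.8) = 15.8
Maximum is from combination 5.

16.1 kPa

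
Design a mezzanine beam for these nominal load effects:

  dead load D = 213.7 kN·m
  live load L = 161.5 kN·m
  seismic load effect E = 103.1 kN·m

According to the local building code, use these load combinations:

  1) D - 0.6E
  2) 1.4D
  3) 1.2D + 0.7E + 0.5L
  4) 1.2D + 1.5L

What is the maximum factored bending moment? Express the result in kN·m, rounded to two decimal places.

498.69 kN·m

1) 1.0(213.7) - 0.6(103.1) = 213.70 - 61.86 = 151.84
2) 1.4(213.7) = 299.18
3) 1.2(213.7) + 0.7(103.1) + 0.5(161.5) = 256.44 + 72.17 + 80.75 = 409.36
4) 1.2(213.7) + 1.5(161.5) = 256.44 + 242.25 = 498.69
Combination 4 governs: M_u = 498.69 kN·m.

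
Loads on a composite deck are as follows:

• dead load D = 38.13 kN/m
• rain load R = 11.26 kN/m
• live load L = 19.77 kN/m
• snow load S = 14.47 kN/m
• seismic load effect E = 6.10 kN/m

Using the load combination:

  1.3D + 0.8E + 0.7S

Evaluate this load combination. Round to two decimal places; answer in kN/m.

64.58 kN/m

1.3(38.13) + 0.8(6.10) + 0.7(14.47) = 64.58
w_u = 64.58 kN/m.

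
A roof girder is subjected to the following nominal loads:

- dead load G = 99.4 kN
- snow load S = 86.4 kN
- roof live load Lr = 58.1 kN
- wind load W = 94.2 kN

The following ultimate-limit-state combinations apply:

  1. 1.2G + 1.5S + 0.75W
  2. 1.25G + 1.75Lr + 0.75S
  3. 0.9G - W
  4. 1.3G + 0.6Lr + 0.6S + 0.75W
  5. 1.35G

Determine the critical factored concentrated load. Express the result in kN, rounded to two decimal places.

319.53 kN

1. 1.2(99.4) + 1.5(86.4) + 0.75(94.2) = 319.53
2. 1.25(99.4) + 1.75(58.1) + 0.75(86.4) = 290.73
3. 0.9(99.4) - 1.0(94.2) = -4.74
4. 1.3(99.4) + 0.6(58.1) + 0.6(86.4) + 0.75(94.2) = 286.57
5. 1.35(99.4) = 134.19
Maximum is from combination 1.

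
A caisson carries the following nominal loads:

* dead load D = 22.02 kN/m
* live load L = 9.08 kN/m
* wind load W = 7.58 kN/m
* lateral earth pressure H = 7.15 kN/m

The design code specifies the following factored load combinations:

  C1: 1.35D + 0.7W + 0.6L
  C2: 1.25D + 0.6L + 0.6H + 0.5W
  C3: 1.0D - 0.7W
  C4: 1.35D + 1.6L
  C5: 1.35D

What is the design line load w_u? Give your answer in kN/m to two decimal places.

C1: 1.35(22.02) + 0.7(7.58) + 0.6(9.08) = 40.48
C2: 1.25(22.02) + 0.6(9.08) + 0.6(7.15) + 0.5(7.58) = 41.05
C3: 1.0(22.02) - 0.7(7.58) = 22.02 - 5.31 = 16.71
C4: 1.35(22.02) + 1.6(9.08) = 29.73 + 14.53 = 44.26
C5: 1.35(22.02) = 29.73
Combination 4 governs: w_u = 44.26 kN/m.

44.26 kN/m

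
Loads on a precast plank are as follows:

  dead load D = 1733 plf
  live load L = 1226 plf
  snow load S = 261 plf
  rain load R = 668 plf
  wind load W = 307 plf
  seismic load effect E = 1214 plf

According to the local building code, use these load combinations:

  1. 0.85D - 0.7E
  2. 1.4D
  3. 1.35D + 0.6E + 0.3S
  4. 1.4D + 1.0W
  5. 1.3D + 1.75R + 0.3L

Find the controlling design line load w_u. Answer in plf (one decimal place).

3789.7 plf

1. 0.85(1733) - 0.7(1214) = 1473.1 - 849.8 = 623.3
2. 1.4(1733) = 2426.2
3. 1.35(1733) + 0.6(1214) + 0.3(261) = 2339.6 + 728.4 + 78.3 = 3146.3
4. 1.4(1733) + 1.0(307) = 2426.2 + 307.0 = 2733.2
5. 1.3(1733) + 1.75(668) + 0.3(1226) = 2252.9 + 1169.0 + 367.8 = 3789.7
Combination 5 governs: w_u = 3789.7 plf.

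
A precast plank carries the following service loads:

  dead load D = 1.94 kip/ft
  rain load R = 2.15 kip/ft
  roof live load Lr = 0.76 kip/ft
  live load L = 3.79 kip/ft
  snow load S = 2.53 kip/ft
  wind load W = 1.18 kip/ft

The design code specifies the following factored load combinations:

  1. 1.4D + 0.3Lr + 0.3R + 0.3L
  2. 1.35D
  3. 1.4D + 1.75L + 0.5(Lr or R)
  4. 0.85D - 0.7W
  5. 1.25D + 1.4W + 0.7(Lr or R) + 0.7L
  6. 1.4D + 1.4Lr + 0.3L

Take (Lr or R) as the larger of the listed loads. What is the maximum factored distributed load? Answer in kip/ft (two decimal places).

(Lr or R) → R = 2.15 kip/ft.
1. 1.4(1.94) + 0.3(0.76) + 0.3(2.15) + 0.3(3.79) = 4.73
2. 1.35(1.94) = 2.62
3. 1.4(1.94) + 1.75(3.79) + 0.5(2.15) = 10.42
4. 0.85(1.94) - 0.7(1.18) = 1.65 - 0.83 = 0.82
5. 1.25(1.94) + 1.4(1.18) + 0.7(2.15) + 0.7(3.79) = 2.43 + 1.65 + 1.51 + 2.65 = 8.24
6. 1.4(1.94) + 1.4(0.76) + 0.3(3.79) = 2.72 + 1.06 + 1.14 = 4.92
Combination 3 governs: w_u = 10.42 kip/ft.

10.42 kip/ft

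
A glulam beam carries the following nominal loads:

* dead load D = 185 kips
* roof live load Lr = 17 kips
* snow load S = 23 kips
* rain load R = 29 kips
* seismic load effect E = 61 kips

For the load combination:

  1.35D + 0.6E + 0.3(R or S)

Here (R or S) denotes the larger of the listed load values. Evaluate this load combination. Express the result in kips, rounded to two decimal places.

295.05 kips

(R or S) → R = 29 kips.
1.35(185) + 0.6(61) + 0.3(29) = 295.05
P_u = 295.05 kips.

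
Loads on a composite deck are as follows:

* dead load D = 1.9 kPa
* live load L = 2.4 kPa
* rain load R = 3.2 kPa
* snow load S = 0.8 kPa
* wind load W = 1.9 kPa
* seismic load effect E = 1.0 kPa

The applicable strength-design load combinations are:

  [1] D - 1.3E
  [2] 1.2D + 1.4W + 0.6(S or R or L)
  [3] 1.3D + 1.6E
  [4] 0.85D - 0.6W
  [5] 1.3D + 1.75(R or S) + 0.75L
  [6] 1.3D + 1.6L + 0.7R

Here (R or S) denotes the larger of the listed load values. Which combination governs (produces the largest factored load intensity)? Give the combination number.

(S or R or L) → R = 3.2 kPa; (R or S) → R = 3.2 kPa.
[1] 1.0(1.9) - 1.3(1.0) = 1.9 - 1.3 = 0.6
[2] 1.2(1.9) + 1.4(1.9) + 0.6(3.2) = 2.3 + 2.7 + 1.9 = 6.9
[3] 1.3(1.9) + 1.6(1.0) = 2.5 + 1.6 = 4.1
[4] 0.85(1.9) - 0.6(1.9) = 1.6 - 1.1 = 0.5
[5] 1.3(1.9) + 1.75(3.2) + 0.75(2.4) = 2.5 + 5.6 + 1.8 = 9.9
[6] 1.3(1.9) + 1.6(2.4) + 0.7(3.2) = 8.6
The largest value is 9.9 kPa from combination 5.

Combination 5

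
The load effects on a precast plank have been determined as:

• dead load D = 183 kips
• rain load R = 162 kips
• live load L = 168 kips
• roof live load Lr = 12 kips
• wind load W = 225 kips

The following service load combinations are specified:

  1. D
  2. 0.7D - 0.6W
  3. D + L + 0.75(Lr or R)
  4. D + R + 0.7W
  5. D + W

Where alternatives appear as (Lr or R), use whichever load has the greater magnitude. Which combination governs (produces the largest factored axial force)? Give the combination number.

Combination 4

(Lr or R) → R = 162 kips.
1. 1.0(183) = 183.0
2. 0.7(183) - 0.6(225) = 128.1 - 135.0 = -6.9
3. 1.0(183) + 1.0(168) + 0.75(162) = 183.0 + 168.0 + 121.5 = 472.5
4. 1.0(183) + 1.0(162) + 0.7(225) = 183.0 + 162.0 + 157.5 = 502.5
5. 1.0(183) + 1.0(225) = 183.0 + 225.0 = 408.0
The largest value is 502.5 kips from combination 4.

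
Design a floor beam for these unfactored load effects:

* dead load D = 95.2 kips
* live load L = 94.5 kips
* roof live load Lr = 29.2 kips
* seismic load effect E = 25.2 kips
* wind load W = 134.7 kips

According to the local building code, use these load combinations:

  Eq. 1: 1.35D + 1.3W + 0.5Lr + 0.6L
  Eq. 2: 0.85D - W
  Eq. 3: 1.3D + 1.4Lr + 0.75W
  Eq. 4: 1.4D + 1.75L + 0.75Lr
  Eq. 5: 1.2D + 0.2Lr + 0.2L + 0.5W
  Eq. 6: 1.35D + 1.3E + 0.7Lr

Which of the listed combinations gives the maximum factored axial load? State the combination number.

Combination 1

Eq. 1: 1.35(95.2) + 1.3(134.7) + 0.5(29.2) + 0.6(94.5) = 128.52 + 175.11 + 14.60 + 56.70 = 374.93
Eq. 2: 0.85(95.2) - 1.0(134.7) = 80.92 - 134.70 = -53.78
Eq. 3: 1.3(95.2) + 1.4(29.2) + 0.75(134.7) = 123.76 + 40.88 + 101.03 = 265.67
Eq. 4: 1.4(95.2) + 1.75(94.5) + 0.75(29.2) = 133.28 + 165.38 + 21.90 = 320.56
Eq. 5: 1.2(95.2) + 0.2(29.2) + 0.2(94.5) + 0.5(134.7) = 114.24 + 5.84 + 18.90 + 67.35 = 206.33
Eq. 6: 1.35(95.2) + 1.3(25.2) + 0.7(29.2) = 128.52 + 32.76 + 20.44 = 181.72
The largest value is 374.93 kips from combination 1.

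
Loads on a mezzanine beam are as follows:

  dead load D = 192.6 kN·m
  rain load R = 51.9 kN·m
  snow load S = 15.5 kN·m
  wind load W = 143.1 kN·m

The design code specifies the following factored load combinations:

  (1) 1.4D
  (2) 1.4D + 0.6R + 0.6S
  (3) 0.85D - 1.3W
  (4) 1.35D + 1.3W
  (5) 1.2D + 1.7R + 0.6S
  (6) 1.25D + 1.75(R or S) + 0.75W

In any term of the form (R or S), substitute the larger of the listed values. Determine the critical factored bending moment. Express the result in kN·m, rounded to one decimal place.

(R or S) → R = 51.9 kN·m.
(1) 1.4(192.6) = 269.6
(2) 1.4(192.6) + 0.6(51.9) + 0.6(15.5) = 310.1
(3) 0.85(192.6) - 1.3(143.1) = -22.3
(4) 1.35(192.6) + 1.3(143.1) = 446.0
(5) 1.2(192.6) + 1.7(51.9) + 0.6(15.5) = 328.7
(6) 1.25(192.6) + 1.75(51.9) + 0.75(143.1) = 438.9
Combination 4 governs: M_u = 446.0 kN·m.

446.0 kN·m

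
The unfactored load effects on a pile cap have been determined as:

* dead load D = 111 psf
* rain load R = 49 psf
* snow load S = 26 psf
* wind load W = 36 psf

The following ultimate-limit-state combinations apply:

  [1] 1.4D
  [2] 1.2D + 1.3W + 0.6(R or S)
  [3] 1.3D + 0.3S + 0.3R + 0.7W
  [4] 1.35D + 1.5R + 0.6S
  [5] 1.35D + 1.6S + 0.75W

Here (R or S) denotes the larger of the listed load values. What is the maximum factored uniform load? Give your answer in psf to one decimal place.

(R or S) → R = 49 psf.
[1] 1.4(111) = 155.4
[2] 1.2(111) + 1.3(36) + 0.6(49) = 133.2 + 46.8 + 29.4 = 209.4
[3] 1.3(111) + 0.3(26) + 0.3(49) + 0.7(36) = 144.3 + 7.8 + 14.7 + 25.2 = 192.0
[4] 1.35(111) + 1.5(49) + 0.6(26) = 149.9 + 73.5 + 15.6 = 239.0
[5] 1.35(111) + 1.6(26) + 0.75(36) = 149.9 + 41.6 + 27.0 = 218.5
Combination 4 governs: q_u = 239.0 psf.

239.0 psf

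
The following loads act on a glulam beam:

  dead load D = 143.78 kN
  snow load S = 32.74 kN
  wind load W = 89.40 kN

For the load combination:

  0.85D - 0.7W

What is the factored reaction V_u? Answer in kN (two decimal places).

0.85(143.78) - 0.7(89.40) = 59.63
V_u = 59.63 kN.

59.63 kN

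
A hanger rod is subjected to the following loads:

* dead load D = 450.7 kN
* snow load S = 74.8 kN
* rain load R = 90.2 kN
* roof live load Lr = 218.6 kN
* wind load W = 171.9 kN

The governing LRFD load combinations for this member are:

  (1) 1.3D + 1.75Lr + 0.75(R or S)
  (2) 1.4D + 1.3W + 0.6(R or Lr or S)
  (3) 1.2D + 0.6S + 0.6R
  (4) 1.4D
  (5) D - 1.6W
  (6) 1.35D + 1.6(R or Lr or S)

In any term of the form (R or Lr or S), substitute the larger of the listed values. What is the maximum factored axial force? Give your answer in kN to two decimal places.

1036.11 kN

(R or S) → R = 90.2 kN; (R or Lr or S) → Lr = 218.6 kN.
(1) 1.3(450.7) + 1.75(218.6) + 0.75(90.2) = 585.91 + 382.55 + 67.65 = 1036.11
(2) 1.4(450.7) + 1.3(171.9) + 0.6(218.6) = 630.98 + 223.47 + 131.16 = 985.61
(3) 1.2(450.7) + 0.6(74.8) + 0.6(90.2) = 540.84 + 44.88 + 54.12 = 639.84
(4) 1.4(450.7) = 630.98
(5) 1.0(450.7) - 1.6(171.9) = 450.70 - 275.04 = 175.66
(6) 1.35(450.7) + 1.6(218.6) = 608.45 + 349.76 = 958.21
Maximum is from combination 1.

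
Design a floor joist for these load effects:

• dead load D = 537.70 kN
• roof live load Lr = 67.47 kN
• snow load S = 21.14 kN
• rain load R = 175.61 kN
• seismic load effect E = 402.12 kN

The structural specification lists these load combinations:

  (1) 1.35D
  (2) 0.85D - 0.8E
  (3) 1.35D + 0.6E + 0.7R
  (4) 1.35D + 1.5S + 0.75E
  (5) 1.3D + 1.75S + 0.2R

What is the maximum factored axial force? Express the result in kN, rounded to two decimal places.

1090.09 kN

(1) 1.35(537.70) = 725.90
(2) 0.85(537.70) - 0.8(402.12) = 457.05 - 321.70 = 135.35
(3) 1.35(537.70) + 0.6(402.12) + 0.7(175.61) = 1090.09
(4) 1.35(537.70) + 1.5(21.14) + 0.75(402.12) = 725.90 + 31.71 + 301.59 = 1059.20
(5) 1.3(537.70) + 1.75(21.14) + 0.2(175.61) = 699.01 + 37.00 + 35.12 = 771.13
Maximum is from combination 3.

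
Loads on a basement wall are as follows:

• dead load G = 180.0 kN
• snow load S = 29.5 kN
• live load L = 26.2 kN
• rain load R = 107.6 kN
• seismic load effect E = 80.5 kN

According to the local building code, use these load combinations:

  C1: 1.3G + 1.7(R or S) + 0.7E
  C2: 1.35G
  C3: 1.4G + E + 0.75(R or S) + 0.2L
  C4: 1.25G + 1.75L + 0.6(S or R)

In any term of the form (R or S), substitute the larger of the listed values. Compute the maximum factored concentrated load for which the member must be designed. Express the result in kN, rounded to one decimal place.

473.3 kN

(R or S) → R = 107.6 kN; (S or R) → R = 107.6 kN.
C1: 1.3(180.0) + 1.7(107.6) + 0.7(80.5) = 234.0 + 182.9 + 56.4 = 473.3
C2: 1.35(180.0) = 243.0
C3: 1.4(180.0) + 1.0(80.5) + 0.75(107.6) + 0.2(26.2) = 252.0 + 80.5 + 80.7 + 5.2 = 418.4
C4: 1.25(180.0) + 1.75(26.2) + 0.6(107.6) = 335.4
Combination 1 governs: P_u = 473.3 kN.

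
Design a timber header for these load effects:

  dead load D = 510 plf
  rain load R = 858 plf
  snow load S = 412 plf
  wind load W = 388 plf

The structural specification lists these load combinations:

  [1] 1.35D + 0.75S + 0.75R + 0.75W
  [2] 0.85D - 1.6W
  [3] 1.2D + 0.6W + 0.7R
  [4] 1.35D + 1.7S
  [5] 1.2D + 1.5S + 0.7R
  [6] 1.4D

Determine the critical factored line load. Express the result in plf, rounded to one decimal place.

1932.0 plf

[1] 1.35(510) + 0.75(412) + 0.75(858) + 0.75(388) = 1932.0
[2] 0.85(510) - 1.6(388) = -187.3
[3] 1.2(510) + 0.6(388) + 0.7(858) = 1445.4
[4] 1.35(510) + 1.7(412) = 1388.9
[5] 1.2(510) + 1.5(412) + 0.7(858) = 1830.6
[6] 1.4(510) = 714.0
The controlling combination is 1, giving 1932.0 plf.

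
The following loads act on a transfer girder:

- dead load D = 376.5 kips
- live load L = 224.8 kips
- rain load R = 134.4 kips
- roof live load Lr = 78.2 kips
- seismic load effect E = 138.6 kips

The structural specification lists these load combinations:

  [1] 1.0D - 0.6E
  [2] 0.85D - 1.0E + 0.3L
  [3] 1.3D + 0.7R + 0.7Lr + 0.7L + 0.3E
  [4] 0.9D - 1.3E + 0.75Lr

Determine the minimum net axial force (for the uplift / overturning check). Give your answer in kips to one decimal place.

217.3 kips

[1] 1.0(376.5) - 0.6(138.6) = 376.5 - 83.2 = 293.3
[2] 0.85(376.5) - 1.0(138.6) + 0.3(224.8) = 248.9
[3] 1.3(376.5) + 0.7(134.4) + 0.7(78.2) + 0.7(224.8) + 0.3(138.6) = 837.2
[4] 0.9(376.5) - 1.3(138.6) + 0.75(78.2) = 217.3
Combination 4 gives the minimum: 217.3 kips.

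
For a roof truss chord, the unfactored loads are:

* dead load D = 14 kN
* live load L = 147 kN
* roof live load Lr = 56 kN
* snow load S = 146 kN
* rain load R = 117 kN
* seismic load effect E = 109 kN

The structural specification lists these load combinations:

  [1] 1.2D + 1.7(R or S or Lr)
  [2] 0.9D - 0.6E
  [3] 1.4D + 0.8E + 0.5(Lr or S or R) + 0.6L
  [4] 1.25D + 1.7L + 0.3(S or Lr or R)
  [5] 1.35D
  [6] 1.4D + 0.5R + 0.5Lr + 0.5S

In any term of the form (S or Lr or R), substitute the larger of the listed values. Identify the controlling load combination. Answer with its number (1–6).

Combination 4

(R or S or Lr) → S = 146 kN; (Lr or S or R) → S = 146 kN; (S or Lr or R) → S = 146 kN.
[1] 1.2(14) + 1.7(146) = 16.80 + 248.20 = 265.00
[2] 0.9(14) - 0.6(109) = 12.60 - 65.40 = -52.80
[3] 1.4(14) + 0.8(109) + 0.5(146) + 0.6(147) = 19.60 + 87.20 + 73.00 + 88.20 = 268.00
[4] 1.25(14) + 1.7(147) + 0.3(146) = 17.50 + 249.90 + 43.80 = 311.20
[5] 1.35(14) = 18.90
[6] 1.4(14) + 0.5(117) + 0.5(56) + 0.5(146) = 19.60 + 58.50 + 28.00 + 73.00 = 179.10
The largest value is 311.20 kN from combination 4.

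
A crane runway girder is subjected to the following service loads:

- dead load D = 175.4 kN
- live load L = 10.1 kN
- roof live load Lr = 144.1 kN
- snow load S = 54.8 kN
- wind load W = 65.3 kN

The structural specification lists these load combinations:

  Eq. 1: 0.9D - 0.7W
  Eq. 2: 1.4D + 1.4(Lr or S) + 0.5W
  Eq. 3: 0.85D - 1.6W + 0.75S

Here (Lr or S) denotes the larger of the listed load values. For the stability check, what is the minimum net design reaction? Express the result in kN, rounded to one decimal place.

(Lr or S) → Lr = 144.1 kN.
Eq. 1: 0.9(175.4) - 0.7(65.3) = 157.9 - 45.7 = 112.2
Eq. 2: 1.4(175.4) + 1.4(144.1) + 0.5(65.3) = 245.6 + 201.7 + 32.7 = 480.0
Eq. 3: 0.85(175.4) - 1.6(65.3) + 0.75(54.8) = 149.1 - 104.5 + 41.1 = 85.7
Combination 3 gives the minimum: 85.7 kN.

85.7 kN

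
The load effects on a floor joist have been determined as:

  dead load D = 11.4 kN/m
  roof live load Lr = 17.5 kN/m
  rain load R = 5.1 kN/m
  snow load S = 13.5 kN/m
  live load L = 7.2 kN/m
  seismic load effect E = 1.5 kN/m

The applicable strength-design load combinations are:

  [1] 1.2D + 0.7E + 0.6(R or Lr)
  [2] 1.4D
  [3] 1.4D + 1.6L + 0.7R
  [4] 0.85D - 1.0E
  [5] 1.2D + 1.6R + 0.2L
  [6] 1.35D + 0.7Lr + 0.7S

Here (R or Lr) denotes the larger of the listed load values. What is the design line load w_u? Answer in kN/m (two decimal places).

37.09 kN/m

(R or Lr) → Lr = 17.5 kN/m.
[1] 1.2(11.4) + 0.7(1.5) + 0.6(17.5) = 13.68 + 1.05 + 10.50 = 25.23
[2] 1.4(11.4) = 15.96
[3] 1.4(11.4) + 1.6(7.2) + 0.7(5.1) = 15.96 + 11.52 + 3.57 = 31.05
[4] 0.85(11.4) - 1.0(1.5) = 9.69 - 1.50 = 8.19
[5] 1.2(11.4) + 1.6(5.1) + 0.2(7.2) = 13.68 + 8.16 + 1.44 = 23.28
[6] 1.35(11.4) + 0.7(17.5) + 0.7(13.5) = 15.39 + 12.25 + 9.45 = 37.09
The controlling combination is 6, giving 37.09 kN/m.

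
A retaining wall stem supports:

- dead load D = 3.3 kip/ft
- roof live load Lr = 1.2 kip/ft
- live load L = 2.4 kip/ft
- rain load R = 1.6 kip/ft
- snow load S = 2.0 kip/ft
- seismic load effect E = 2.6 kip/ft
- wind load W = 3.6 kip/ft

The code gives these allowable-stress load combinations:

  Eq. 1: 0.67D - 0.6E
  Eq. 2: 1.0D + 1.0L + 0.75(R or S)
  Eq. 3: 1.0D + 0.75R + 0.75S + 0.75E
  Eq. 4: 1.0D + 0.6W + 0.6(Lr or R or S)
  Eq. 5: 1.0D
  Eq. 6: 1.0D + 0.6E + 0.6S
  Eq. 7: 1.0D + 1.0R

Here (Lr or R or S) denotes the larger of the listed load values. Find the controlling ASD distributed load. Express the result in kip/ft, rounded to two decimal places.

(R or S) → S = 2.0 kip/ft; (Lr or R or S) → S = 2.0 kip/ft.
Eq. 1: 0.67(3.3) - 0.6(2.6) = 2.21 - 1.56 = 0.65
Eq. 2: 1.0(3.3) + 1.0(2.4) + 0.75(2.0) = 3.30 + 2.40 + 1.50 = 7.20
Eq. 3: 1.0(3.3) + 0.75(1.6) + 0.75(2.0) + 0.75(2.6) = 3.30 + 1.20 + 1.50 + 1.95 = 7.95
Eq. 4: 1.0(3.3) + 0.6(3.6) + 0.6(2.0) = 3.30 + 2.16 + 1.20 = 6.66
Eq. 5: 1.0(3.3) = 3.30
Eq. 6: 1.0(3.3) + 0.6(2.6) + 0.6(2.0) = 3.30 + 1.56 + 1.20 = 6.06
Eq. 7: 1.0(3.3) + 1.0(1.6) = 3.30 + 1.60 = 4.90
Combination 3 governs: w = 7.95 kip/ft.

7.95 kip/ft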